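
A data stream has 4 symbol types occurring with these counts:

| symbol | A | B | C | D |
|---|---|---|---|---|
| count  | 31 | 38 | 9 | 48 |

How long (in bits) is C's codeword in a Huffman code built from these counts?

3

Huffman merges, smallest pair first:
merge C(9) and A(31): 40
merge B(38) and 40: 78
merge D(48) and 78: 126
The subtree containing C is merged 3 times, so code length = 3.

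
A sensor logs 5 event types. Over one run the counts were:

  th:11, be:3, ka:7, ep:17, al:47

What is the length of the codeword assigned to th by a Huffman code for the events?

Huffman merges, smallest pair first:
be(3) + ka(7) → 10
10 + th(11) → 21
ep(17) + 21 → 38
38 + al(47) → 85
th's leaf is at depth 3, giving a 3-bit codeword.

3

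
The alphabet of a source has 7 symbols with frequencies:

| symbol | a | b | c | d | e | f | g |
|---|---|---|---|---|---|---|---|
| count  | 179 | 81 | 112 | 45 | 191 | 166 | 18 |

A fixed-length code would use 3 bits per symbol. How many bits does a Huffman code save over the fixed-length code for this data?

329

Fixed-length: 3 bits × 792 symbols = 2376 bits.
Huffman merges:
g(18) + d(45) → 63
63 + b(81) → 144
c(112) + 144 → 256
f(166) + a(179) → 345
e(191) + 256 → 447
345 + 447 → 792
Huffman total = 63 + 144 + 256 + 345 + 447 + 792 = 2047 bits.
Saving = 2376 − 2047 = 329 bits.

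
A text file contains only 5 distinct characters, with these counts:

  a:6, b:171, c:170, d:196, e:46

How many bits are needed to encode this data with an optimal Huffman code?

Greedily combine the two least-frequent nodes:
combine a(6), e(46) → 52
combine 52, c(170) → 222
combine b(171), d(196) → 367
combine 222, 367 → 589
Each symbol's bit-cost is frequency × depth; summing gives 1230 bits (equivalently 52 + 222 + 367 + 589).

1230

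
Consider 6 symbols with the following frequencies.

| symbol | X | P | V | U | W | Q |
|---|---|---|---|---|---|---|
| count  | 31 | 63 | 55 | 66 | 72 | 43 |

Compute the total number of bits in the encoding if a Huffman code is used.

Build the Huffman tree bottom-up:
merge X(31) and Q(43): 74
merge V(55) and P(63): 118
merge U(66) and W(72): 138
merge 74 and 118: 192
merge 138 and 192: 330
Total encoded bits = sum of merged weights = 74 + 118 + 138 + 192 + 330 = 852.

852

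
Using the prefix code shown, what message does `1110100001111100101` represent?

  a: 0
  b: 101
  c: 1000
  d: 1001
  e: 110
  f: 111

Read left to right; each codeword is recognised as soon as it completes (prefix code):
  111→f | 0→a | 1000→c | 0→a | 111→f | 110→e | 0→a | 101→b
Decoded message: facafeab

facafeab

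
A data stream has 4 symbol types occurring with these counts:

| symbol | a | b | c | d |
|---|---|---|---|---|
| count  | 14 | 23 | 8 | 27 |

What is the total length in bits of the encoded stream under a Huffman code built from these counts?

139

Build the Huffman tree bottom-up:
c(8) + a(14) → 22
22 + b(23) → 45
d(27) + 45 → 72
Total encoded bits = sum of merged weights = 22 + 45 + 72 = 139.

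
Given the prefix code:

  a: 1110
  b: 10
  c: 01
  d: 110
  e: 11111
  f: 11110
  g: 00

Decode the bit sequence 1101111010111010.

dfbab

Read left to right; each codeword is recognised as soon as it completes (prefix code):
  110→d | 11110→f | 10→b | 1110→a | 10→b
Decoded message: dfbab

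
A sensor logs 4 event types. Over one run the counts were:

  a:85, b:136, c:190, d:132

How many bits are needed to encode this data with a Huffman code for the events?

Merge the two smallest weights repeatedly:
a(85) + d(132) → 217
b(136) + c(190) → 326
217 + 326 → 543
Each symbol's bit-cost is frequency × depth; summing gives 1086 bits (equivalently 217 + 326 + 543).

1086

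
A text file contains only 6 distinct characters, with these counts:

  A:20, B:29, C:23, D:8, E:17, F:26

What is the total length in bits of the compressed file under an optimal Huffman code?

Build the Huffman tree bottom-up:
D(8) + E(17) → 25
A(20) + C(23) → 43
25 + F(26) → 51
B(29) + 43 → 72
51 + 72 → 123
Total encoded bits = sum of merged weights = 25 + 43 + 51 + 72 + 123 = 314.

314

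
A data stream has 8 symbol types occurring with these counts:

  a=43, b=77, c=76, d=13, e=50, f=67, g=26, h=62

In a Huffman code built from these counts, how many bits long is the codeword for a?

Huffman merges, smallest pair first:
merge d(13) and g(26): 39
merge 39 and a(43): 82
merge e(50) and h(62): 112
merge f(67) and c(76): 143
merge b(77) and 82: 159
merge 112 and 143: 255
merge 159 and 255: 414
The subtree containing a is merged 3 times, so code length = 3.

3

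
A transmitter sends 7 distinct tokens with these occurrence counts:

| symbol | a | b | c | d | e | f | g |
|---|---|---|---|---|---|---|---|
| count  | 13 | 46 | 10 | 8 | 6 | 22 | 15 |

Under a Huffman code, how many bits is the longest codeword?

4

Merge the two lowest-weight nodes at each step:
e(6) + d(8) → 14
c(10) + a(13) → 23
14 + g(15) → 29
f(22) + 23 → 45
29 + 45 → 74
b(46) + 74 → 120
Maximum depth reached is 4.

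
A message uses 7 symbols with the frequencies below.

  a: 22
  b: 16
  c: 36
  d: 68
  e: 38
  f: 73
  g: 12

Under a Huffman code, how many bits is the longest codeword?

4

Merge the two lowest-weight nodes at each step:
combine g(12), b(16) → 28
combine a(22), 28 → 50
combine c(36), e(38) → 74
combine 50, d(68) → 118
combine f(73), 74 → 147
combine 118, 147 → 265
Maximum depth reached is 4.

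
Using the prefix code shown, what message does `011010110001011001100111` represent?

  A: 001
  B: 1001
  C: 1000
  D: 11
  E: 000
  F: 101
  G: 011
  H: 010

Read left to right; each codeword is recognised as soon as it completes (prefix code):
  011→G | 010→H | 11→D | 000→E | 101→F | 1001→B | 1001→B | 11→D
Decoded message: GHDEFBBD

GHDEFBBD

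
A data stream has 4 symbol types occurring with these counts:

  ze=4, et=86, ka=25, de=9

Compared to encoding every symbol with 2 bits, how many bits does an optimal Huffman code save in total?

Fixed-length: 2 bits × 124 symbols = 248 bits.
Huffman merges:
merge ze(4) and de(9): 13
merge 13 and ka(25): 38
merge 38 and et(86): 124
Huffman total = 13 + 38 + 124 = 175 bits.
Saving = 248 − 175 = 73 bits.

73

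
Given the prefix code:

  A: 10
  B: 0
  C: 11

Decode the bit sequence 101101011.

Read left to right; each codeword is recognised as soon as it completes (prefix code):
  10→A | 11→C | 0→B | 10→A | 11→C
Decoded message: ACBAC

ACBAC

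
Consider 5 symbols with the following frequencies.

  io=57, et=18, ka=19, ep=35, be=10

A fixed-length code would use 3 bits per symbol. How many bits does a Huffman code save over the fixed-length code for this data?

121

Fixed-length: 3 bits × 139 symbols = 417 bits.
Huffman merges:
be(10) + et(18) → 28
ka(19) + 28 → 47
ep(35) + 47 → 82
io(57) + 82 → 139
Huffman total = 28 + 47 + 82 + 139 = 296 bits.
Saving = 417 − 296 = 121 bits.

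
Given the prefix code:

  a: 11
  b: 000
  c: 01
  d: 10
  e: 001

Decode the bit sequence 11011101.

Read left to right; each codeword is recognised as soon as it completes (prefix code):
  11→a | 01→c | 11→a | 01→c
Decoded message: acac

acac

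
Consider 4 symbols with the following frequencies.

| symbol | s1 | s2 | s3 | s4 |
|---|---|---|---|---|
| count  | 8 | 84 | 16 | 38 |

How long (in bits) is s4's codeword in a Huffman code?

2

Huffman merges, smallest pair first:
s1(8) + s3(16) → 24
24 + s4(38) → 62
62 + s2(84) → 146
s4 sits 2 levels below the root, so its codeword is 2 bits.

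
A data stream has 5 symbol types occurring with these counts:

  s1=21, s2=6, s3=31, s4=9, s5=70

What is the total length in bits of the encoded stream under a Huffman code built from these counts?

Merge the two smallest weights repeatedly:
s2(6) + s4(9) → 15
15 + s1(21) → 36
s3(31) + 36 → 67
67 + s5(70) → 137
Each symbol's bit-cost is frequency × depth; summing gives 255 bits (equivalently 15 + 36 + 67 + 137).

255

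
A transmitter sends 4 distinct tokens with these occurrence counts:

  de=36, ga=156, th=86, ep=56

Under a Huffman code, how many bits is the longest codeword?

3

Merge the two lowest-weight nodes at each step:
combine de(36), ep(56) → 92
combine th(86), 92 → 178
combine ga(156), 178 → 334
The rarest symbols sit at the bottom; the longest codeword is 3 bits.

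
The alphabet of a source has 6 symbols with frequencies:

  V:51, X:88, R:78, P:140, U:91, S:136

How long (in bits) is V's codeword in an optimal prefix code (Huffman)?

Huffman merges, smallest pair first:
combine V(51), R(78) → 129
combine X(88), U(91) → 179
combine 129, S(136) → 265
combine P(140), 179 → 319
combine 265, 319 → 584
V's leaf is at depth 3, giving a 3-bit codeword.

3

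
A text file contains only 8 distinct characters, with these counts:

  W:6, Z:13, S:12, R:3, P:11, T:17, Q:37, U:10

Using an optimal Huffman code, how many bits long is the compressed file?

Build the Huffman tree bottom-up:
combine R(3), W(6) → 9
combine 9, U(10) → 19
combine P(11), S(12) → 23
combine Z(13), T(17) → 30
combine 19, 23 → 42
combine 30, Q(37) → 67
combine 42, 67 → 109
The encoded length is the sum of every internal node's weight: 9 + 19 + 23 + 30 + 42 + 67 + 109 = 299 bits.

299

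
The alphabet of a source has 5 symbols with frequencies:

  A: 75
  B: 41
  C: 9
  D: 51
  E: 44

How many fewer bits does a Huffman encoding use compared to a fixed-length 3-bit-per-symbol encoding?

Fixed-length: 3 bits × 220 symbols = 660 bits.
Huffman merges:
combine C(9), B(41) → 50
combine E(44), 50 → 94
combine D(51), A(75) → 126
combine 94, 126 → 220
Huffman total = 50 + 94 + 126 + 220 = 490 bits.
Saving = 660 − 490 = 170 bits.

170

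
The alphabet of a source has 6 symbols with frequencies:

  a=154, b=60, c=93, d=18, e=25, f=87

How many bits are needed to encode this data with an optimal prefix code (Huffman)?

1020

Build the Huffman tree bottom-up:
combine d(18), e(25) → 43
combine 43, b(60) → 103
combine f(87), c(93) → 180
combine 103, a(154) → 257
combine 180, 257 → 437
Total encoded bits = sum of merged weights = 43 + 103 + 180 + 257 + 437 = 1020.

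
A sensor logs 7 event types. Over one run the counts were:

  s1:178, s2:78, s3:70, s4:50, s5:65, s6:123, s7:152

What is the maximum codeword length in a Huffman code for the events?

Merge the two lowest-weight nodes at each step:
merge s4(50) and s5(65): 115
merge s3(70) and s2(78): 148
merge 115 and s6(123): 238
merge 148 and s7(152): 300
merge s1(178) and 238: 416
merge 300 and 416: 716
The first pair merged (s4, s5) ends up deepest, at depth 4.

4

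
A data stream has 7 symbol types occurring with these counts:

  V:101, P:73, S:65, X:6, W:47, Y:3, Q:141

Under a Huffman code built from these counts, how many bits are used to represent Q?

Huffman merges, smallest pair first:
combine Y(3), X(6) → 9
combine 9, W(47) → 56
combine 56, S(65) → 121
combine P(73), V(101) → 174
combine 121, Q(141) → 262
combine 174, 262 → 436
The subtree containing Q is merged 2 times, so code length = 2.

2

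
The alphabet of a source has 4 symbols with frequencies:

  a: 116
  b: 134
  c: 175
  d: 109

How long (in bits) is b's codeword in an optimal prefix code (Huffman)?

Build the tree from the bottom:
merge d(109) and a(116): 225
merge b(134) and c(175): 309
merge 225 and 309: 534
b sits 2 levels below the root, so its codeword is 2 bits.

2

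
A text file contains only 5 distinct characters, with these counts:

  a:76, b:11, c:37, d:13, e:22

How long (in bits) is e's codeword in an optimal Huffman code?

Build the tree from the bottom:
merge b(11) and d(13): 24
merge e(22) and 24: 46
merge c(37) and 46: 83
merge a(76) and 83: 159
e's leaf is at depth 3, giving a 3-bit codeword.

3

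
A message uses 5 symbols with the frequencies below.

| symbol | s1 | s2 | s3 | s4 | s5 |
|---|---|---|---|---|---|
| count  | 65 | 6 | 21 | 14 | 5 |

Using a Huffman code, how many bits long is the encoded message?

Greedily combine the two least-frequent nodes:
combine s5(5), s2(6) → 11
combine 11, s4(14) → 25
combine s3(21), 25 → 46
combine 46, s1(65) → 111
Each symbol's bit-cost is frequency × depth; summing gives 193 bits (equivalently 11 + 25 + 46 + 111).

193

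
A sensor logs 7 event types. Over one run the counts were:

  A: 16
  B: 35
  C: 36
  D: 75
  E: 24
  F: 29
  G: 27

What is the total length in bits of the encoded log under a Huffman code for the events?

651

Merge the two smallest weights repeatedly:
A(16) + E(24) → 40
G(27) + F(29) → 56
B(35) + C(36) → 71
40 + 56 → 96
71 + D(75) → 146
96 + 146 → 242
Each symbol's bit-cost is frequency × depth; summing gives 651 bits (equivalently 40 + 56 + 71 + 96 + 146 + 242).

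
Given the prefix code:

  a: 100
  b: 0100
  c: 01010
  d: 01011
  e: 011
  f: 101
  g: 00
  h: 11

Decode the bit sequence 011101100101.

efaf

Read left to right; each codeword is recognised as soon as it completes (prefix code):
  011→e | 101→f | 100→a | 101→f
Decoded message: efaf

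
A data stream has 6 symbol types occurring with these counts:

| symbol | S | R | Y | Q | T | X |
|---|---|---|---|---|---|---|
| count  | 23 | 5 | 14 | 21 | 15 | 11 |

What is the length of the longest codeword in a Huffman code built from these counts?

Merge the two lowest-weight nodes at each step:
R(5) + X(11) → 16
Y(14) + T(15) → 29
16 + Q(21) → 37
S(23) + 29 → 52
37 + 52 → 89
Maximum depth reached is 3.

3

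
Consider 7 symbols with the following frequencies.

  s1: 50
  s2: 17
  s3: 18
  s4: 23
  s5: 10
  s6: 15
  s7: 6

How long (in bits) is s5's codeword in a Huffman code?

Huffman merges, smallest pair first:
combine s7(6), s5(10) → 16
combine s6(15), 16 → 31
combine s2(17), s3(18) → 35
combine s4(23), 31 → 54
combine 35, s1(50) → 85
combine 54, 85 → 139
s5 sits 4 levels below the root, so its codeword is 4 bits.

4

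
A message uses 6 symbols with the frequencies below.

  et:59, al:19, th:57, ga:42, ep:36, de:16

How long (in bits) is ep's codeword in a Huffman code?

Repeatedly merge the two smallest:
de(16) + al(19) → 35
35 + ep(36) → 71
ga(42) + th(57) → 99
et(59) + 71 → 130
99 + 130 → 229
ep sits 3 levels below the root, so its codeword is 3 bits.

3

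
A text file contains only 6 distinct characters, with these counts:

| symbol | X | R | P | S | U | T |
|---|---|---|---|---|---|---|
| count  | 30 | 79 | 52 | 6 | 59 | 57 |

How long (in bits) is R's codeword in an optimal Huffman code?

Huffman merges, smallest pair first:
merge S(6) and X(30): 36
merge 36 and P(52): 88
merge T(57) and U(59): 116
merge R(79) and 88: 167
merge 116 and 167: 283
R sits 2 levels below the root, so its codeword is 2 bits.

2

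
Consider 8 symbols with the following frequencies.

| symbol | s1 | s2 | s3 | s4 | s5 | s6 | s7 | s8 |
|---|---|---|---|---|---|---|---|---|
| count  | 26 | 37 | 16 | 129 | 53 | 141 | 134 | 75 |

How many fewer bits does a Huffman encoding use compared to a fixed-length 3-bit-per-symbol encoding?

155

Fixed-length: 3 bits × 611 symbols = 1833 bits.
Huffman merges:
combine s3(16), s1(26) → 42
combine s2(37), 42 → 79
combine s5(53), s8(75) → 128
combine 79, 128 → 207
combine s4(129), s7(134) → 263
combine s6(141), 207 → 348
combine 263, 348 → 611
Huffman total = 42 + 79 + 128 + 207 + 263 + 348 + 611 = 1678 bits.
Saving = 1833 − 1678 = 155 bits.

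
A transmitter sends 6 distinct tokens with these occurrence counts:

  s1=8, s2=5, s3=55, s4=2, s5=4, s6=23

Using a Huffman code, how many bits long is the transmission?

Merge the two smallest weights repeatedly:
merge s4(2) and s5(4): 6
merge s2(5) and 6: 11
merge s1(8) and 11: 19
merge 19 and s6(23): 42
merge 42 and s3(55): 97
Each symbol's bit-cost is frequency × depth; summing gives 175 bits (equivalently 6 + 11 + 19 + 42 + 97).

175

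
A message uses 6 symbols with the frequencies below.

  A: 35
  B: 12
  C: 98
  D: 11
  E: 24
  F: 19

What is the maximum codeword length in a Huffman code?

Merge the two lowest-weight nodes at each step:
combine D(11), B(12) → 23
combine F(19), 23 → 42
combine E(24), A(35) → 59
combine 42, 59 → 101
combine C(98), 101 → 199
The rarest symbols sit at the bottom; the longest codeword is 4 bits.

4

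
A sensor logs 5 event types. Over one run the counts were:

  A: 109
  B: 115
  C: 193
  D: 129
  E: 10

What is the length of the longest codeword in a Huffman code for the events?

3

Merge the two lowest-weight nodes at each step:
combine E(10), A(109) → 119
combine B(115), 119 → 234
combine D(129), C(193) → 322
combine 234, 322 → 556
The first pair merged (E, A) ends up deepest, at depth 3.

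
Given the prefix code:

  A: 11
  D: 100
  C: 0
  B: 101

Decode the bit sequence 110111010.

ACABC

Read left to right; each codeword is recognised as soon as it completes (prefix code):
  11→A | 0→C | 11→A | 101→B | 0→C
Decoded message: ACABC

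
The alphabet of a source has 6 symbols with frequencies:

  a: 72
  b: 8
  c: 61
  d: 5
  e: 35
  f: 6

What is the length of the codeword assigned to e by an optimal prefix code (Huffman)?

3

Huffman merges, smallest pair first:
combine d(5), f(6) → 11
combine b(8), 11 → 19
combine 19, e(35) → 54
combine 54, c(61) → 115
combine a(72), 115 → 187
e's leaf is at depth 3, giving a 3-bit codeword.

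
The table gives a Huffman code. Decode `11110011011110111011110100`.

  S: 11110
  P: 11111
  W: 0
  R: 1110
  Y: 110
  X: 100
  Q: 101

Read left to right; each codeword is recognised as soon as it completes (prefix code):
  11110→S | 0→W | 110→Y | 11110→S | 1110→R | 11110→S | 100→X
Decoded message: SWYSRSX

SWYSRSX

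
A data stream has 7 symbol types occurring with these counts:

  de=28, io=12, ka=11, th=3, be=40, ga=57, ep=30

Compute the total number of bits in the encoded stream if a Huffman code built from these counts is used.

Build the Huffman tree bottom-up:
combine th(3), ka(11) → 14
combine io(12), 14 → 26
combine 26, de(28) → 54
combine ep(30), be(40) → 70
combine 54, ga(57) → 111
combine 70, 111 → 181
Total encoded bits = sum of merged weights = 14 + 26 + 54 + 70 + 111 + 181 = 456.

456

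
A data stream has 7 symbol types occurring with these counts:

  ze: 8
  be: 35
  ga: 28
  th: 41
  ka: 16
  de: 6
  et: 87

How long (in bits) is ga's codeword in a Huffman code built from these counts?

3

Build the tree from the bottom:
de(6) + ze(8) → 14
14 + ka(16) → 30
ga(28) + 30 → 58
be(35) + th(41) → 76
58 + 76 → 134
et(87) + 134 → 221
The subtree containing ga is merged 3 times, so code length = 3.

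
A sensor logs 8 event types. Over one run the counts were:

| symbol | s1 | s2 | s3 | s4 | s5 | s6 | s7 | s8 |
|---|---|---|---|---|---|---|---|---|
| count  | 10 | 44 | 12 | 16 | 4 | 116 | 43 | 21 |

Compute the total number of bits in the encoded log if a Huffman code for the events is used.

Merge the two smallest weights repeatedly:
merge s5(4) and s1(10): 14
merge s3(12) and 14: 26
merge s4(16) and s8(21): 37
merge 26 and 37: 63
merge s7(43) and s2(44): 87
merge 63 and 87: 150
merge s6(116) and 150: 266
Total encoded bits = sum of merged weights = 14 + 26 + 37 + 63 + 87 + 150 + 266 = 643.

643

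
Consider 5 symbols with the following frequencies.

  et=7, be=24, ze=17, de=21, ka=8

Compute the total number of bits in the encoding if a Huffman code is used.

169

Greedily combine the two least-frequent nodes:
combine et(7), ka(8) → 15
combine 15, ze(17) → 32
combine de(21), be(24) → 45
combine 32, 45 → 77
Each symbol's bit-cost is frequency × depth; summing gives 169 bits (equivalently 15 + 32 + 45 + 77).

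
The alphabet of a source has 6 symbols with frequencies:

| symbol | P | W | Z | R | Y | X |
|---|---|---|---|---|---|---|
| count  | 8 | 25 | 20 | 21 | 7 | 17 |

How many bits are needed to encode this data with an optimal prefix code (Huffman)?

Merge the two smallest weights repeatedly:
Y(7) + P(8) → 15
15 + X(17) → 32
Z(20) + R(21) → 41
W(25) + 32 → 57
41 + 57 → 98
Each symbol's bit-cost is frequency × depth; summing gives 243 bits (equivalently 15 + 32 + 41 + 57 + 98).

243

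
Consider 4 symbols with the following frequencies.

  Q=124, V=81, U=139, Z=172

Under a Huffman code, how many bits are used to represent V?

Build the tree from the bottom:
combine V(81), Q(124) → 205
combine U(139), Z(172) → 311
combine 205, 311 → 516
V's leaf is at depth 2, giving a 2-bit codeword.

2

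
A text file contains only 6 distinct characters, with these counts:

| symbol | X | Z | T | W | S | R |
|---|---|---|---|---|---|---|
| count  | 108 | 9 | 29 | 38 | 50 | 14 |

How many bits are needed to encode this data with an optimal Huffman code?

551

Merge the two smallest weights repeatedly:
merge Z(9) and R(14): 23
merge 23 and T(29): 52
merge W(38) and S(50): 88
merge 52 and 88: 140
merge X(108) and 140: 248
The encoded length is the sum of every internal node's weight: 23 + 52 + 88 + 140 + 248 = 551 bits.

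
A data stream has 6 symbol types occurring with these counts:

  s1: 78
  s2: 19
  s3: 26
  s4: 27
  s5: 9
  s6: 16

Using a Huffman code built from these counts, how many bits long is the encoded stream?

394

Build the Huffman tree bottom-up:
combine s5(9), s6(16) → 25
combine s2(19), 25 → 44
combine s3(26), s4(27) → 53
combine 44, 53 → 97
combine s1(78), 97 → 175
Each symbol's bit-cost is frequency × depth; summing gives 394 bits (equivalently 25 + 44 + 53 + 97 + 175).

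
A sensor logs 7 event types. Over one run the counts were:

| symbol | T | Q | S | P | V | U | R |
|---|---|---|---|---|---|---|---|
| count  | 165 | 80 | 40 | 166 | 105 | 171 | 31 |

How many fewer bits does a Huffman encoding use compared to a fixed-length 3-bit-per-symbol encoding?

280

Fixed-length: 3 bits × 758 symbols = 2274 bits.
Huffman merges:
combine R(31), S(40) → 71
combine 71, Q(80) → 151
combine V(105), 151 → 256
combine T(165), P(166) → 331
combine U(171), 256 → 427
combine 331, 427 → 758
Huffman total = 71 + 151 + 256 + 331 + 427 + 758 = 1994 bits.
Saving = 2274 − 1994 = 280 bits.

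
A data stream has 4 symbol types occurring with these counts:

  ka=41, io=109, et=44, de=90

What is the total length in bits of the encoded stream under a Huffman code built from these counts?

544

Greedily combine the two least-frequent nodes:
ka(41) + et(44) → 85
85 + de(90) → 175
io(109) + 175 → 284
The encoded length is the sum of every internal node's weight: 85 + 175 + 284 = 544 bits.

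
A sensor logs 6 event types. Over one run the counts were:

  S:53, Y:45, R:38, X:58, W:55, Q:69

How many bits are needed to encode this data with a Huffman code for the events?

827

Merge the two smallest weights repeatedly:
R(38) + Y(45) → 83
S(53) + W(55) → 108
X(58) + Q(69) → 127
83 + 108 → 191
127 + 191 → 318
Each symbol's bit-cost is frequency × depth; summing gives 827 bits (equivalently 83 + 108 + 127 + 191 + 318).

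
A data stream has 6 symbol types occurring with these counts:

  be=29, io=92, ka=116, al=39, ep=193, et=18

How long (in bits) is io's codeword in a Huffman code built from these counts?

Build the tree from the bottom:
combine et(18), be(29) → 47
combine al(39), 47 → 86
combine 86, io(92) → 178
combine ka(116), 178 → 294
combine ep(193), 294 → 487
The subtree containing io is merged 3 times, so code length = 3.

3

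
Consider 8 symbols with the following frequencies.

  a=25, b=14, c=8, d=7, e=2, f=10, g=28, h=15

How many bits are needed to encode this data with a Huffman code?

Greedily combine the two least-frequent nodes:
combine e(2), d(7) → 9
combine c(8), 9 → 17
combine f(10), b(14) → 24
combine h(15), 17 → 32
combine 24, a(25) → 49
combine g(28), 32 → 60
combine 49, 60 → 109
The encoded length is the sum of every internal node's weight: 9 + 17 + 24 + 32 + 49 + 60 + 109 = 300 bits.

300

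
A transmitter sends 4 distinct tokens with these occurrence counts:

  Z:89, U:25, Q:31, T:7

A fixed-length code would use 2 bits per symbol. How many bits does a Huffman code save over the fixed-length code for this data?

Fixed-length: 2 bits × 152 symbols = 304 bits.
Huffman merges:
T(7) + U(25) → 32
Q(31) + 32 → 63
63 + Z(89) → 152
Huffman total = 32 + 63 + 152 = 247 bits.
Saving = 304 − 247 = 57 bits.

57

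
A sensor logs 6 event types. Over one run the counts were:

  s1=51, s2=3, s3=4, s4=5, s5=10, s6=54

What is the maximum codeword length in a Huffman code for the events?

Merge the two lowest-weight nodes at each step:
merge s2(3) and s3(4): 7
merge s4(5) and 7: 12
merge s5(10) and 12: 22
merge 22 and s1(51): 73
merge s6(54) and 73: 127
The first pair merged (s2, s3) ends up deepest, at depth 5.

5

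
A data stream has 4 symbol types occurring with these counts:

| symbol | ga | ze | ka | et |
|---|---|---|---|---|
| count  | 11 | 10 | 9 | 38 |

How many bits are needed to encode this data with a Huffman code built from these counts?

Build the Huffman tree bottom-up:
ka(9) + ze(10) → 19
ga(11) + 19 → 30
30 + et(38) → 68
Each symbol's bit-cost is frequency × depth; summing gives 117 bits (equivalently 19 + 30 + 68).

117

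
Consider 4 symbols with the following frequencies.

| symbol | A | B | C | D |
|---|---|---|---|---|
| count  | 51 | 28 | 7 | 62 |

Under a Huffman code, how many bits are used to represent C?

3

Build the tree from the bottom:
merge C(7) and B(28): 35
merge 35 and A(51): 86
merge D(62) and 86: 148
C's leaf is at depth 3, giving a 3-bit codeword.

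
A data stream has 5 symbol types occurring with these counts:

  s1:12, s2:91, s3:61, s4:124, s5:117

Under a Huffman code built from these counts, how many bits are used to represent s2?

Huffman merges, smallest pair first:
combine s1(12), s3(61) → 73
combine 73, s2(91) → 164
combine s5(117), s4(124) → 241
combine 164, 241 → 405
The subtree containing s2 is merged 2 times, so code length = 2.

2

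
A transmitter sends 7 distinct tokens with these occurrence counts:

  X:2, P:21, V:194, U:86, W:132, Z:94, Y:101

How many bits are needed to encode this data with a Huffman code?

Greedily combine the two least-frequent nodes:
merge X(2) and P(21): 23
merge 23 and U(86): 109
merge Z(94) and Y(101): 195
merge 109 and W(132): 241
merge V(194) and 195: 389
merge 241 and 389: 630
Total encoded bits = sum of merged weights = 23 + 109 + 195 + 241 + 389 + 630 = 1587.

1587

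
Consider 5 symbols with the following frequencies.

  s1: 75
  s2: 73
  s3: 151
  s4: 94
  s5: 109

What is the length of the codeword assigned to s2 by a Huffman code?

Repeatedly merge the two smallest:
merge s2(73) and s1(75): 148
merge s4(94) and s5(109): 203
merge 148 and s3(151): 299
merge 203 and 299: 502
The subtree containing s2 is merged 3 times, so code length = 3.

3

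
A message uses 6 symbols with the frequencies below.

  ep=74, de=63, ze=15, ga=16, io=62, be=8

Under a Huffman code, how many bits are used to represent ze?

Build the tree from the bottom:
combine be(8), ze(15) → 23
combine ga(16), 23 → 39
combine 39, io(62) → 101
combine de(63), ep(74) → 137
combine 101, 137 → 238
The subtree containing ze is merged 4 times, so code length = 4.

4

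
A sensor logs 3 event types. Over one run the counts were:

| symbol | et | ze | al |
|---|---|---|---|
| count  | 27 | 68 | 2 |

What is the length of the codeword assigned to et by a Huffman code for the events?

2

Huffman merges, smallest pair first:
al(2) + et(27) → 29
29 + ze(68) → 97
et sits 2 levels below the root, so its codeword is 2 bits.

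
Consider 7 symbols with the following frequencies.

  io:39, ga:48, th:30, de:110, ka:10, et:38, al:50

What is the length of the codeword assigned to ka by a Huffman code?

4

Build the tree from the bottom:
ka(10) + th(30) → 40
et(38) + io(39) → 77
40 + ga(48) → 88
al(50) + 77 → 127
88 + de(110) → 198
127 + 198 → 325
The subtree containing ka is merged 4 times, so code length = 4.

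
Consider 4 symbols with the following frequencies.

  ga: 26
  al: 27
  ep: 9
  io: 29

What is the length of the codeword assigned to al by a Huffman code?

Huffman merges, smallest pair first:
merge ep(9) and ga(26): 35
merge al(27) and io(29): 56
merge 35 and 56: 91
The subtree containing al is merged 2 times, so code length = 2.

2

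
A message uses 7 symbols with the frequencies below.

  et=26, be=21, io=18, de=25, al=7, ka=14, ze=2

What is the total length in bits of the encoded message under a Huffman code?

297

Greedily combine the two least-frequent nodes:
combine ze(2), al(7) → 9
combine 9, ka(14) → 23
combine io(18), be(21) → 39
combine 23, de(25) → 48
combine et(26), 39 → 65
combine 48, 65 → 113
The encoded length is the sum of every internal node's weight: 9 + 23 + 39 + 48 + 65 + 113 = 297 bits.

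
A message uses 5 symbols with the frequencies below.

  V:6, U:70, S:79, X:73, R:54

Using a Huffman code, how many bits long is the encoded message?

Build the Huffman tree bottom-up:
combine V(6), R(54) → 60
combine 60, U(70) → 130
combine X(73), S(79) → 152
combine 130, 152 → 282
Total encoded bits = sum of merged weights = 60 + 130 + 152 + 282 = 624.

624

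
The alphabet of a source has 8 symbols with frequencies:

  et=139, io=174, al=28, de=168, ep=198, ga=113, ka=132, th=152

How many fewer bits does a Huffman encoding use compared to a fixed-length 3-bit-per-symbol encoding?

Fixed-length: 3 bits × 1104 symbols = 3312 bits.
Huffman merges:
merge al(28) and ga(113): 141
merge ka(132) and et(139): 271
merge 141 and th(152): 293
merge de(168) and io(174): 342
merge ep(198) and 271: 469
merge 293 and 342: 635
merge 469 and 635: 1104
Huffman total = 141 + 271 + 293 + 342 + 469 + 635 + 1104 = 3255 bits.
Saving = 3312 − 3255 = 57 bits.

57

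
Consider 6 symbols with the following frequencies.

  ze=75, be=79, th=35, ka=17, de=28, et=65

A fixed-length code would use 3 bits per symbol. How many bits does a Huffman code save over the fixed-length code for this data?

174

Fixed-length: 3 bits × 299 symbols = 897 bits.
Huffman merges:
merge ka(17) and de(28): 45
merge th(35) and 45: 80
merge et(65) and ze(75): 140
merge be(79) and 80: 159
merge 140 and 159: 299
Huffman total = 45 + 80 + 140 + 159 + 299 = 723 bits.
Saving = 897 − 723 = 174 bits.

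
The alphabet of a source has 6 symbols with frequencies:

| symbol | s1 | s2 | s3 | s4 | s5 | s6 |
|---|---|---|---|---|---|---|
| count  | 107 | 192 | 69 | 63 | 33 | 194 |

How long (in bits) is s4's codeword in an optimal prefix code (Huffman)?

4

Build the tree from the bottom:
merge s5(33) and s4(63): 96
merge s3(69) and 96: 165
merge s1(107) and 165: 272
merge s2(192) and s6(194): 386
merge 272 and 386: 658
s4's leaf is at depth 4, giving a 4-bit codeword.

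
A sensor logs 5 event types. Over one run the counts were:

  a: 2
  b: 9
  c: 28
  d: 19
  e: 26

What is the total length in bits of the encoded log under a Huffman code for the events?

179

Greedily combine the two least-frequent nodes:
combine a(2), b(9) → 11
combine 11, d(19) → 30
combine e(26), c(28) → 54
combine 30, 54 → 84
The encoded length is the sum of every internal node's weight: 11 + 30 + 54 + 84 = 179 bits.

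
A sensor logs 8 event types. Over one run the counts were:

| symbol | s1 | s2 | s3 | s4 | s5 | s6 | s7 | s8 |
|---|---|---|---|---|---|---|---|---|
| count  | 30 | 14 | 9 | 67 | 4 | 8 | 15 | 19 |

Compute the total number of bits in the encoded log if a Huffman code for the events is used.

426

Merge the two smallest weights repeatedly:
merge s5(4) and s6(8): 12
merge s3(9) and 12: 21
merge s2(14) and s7(15): 29
merge s8(19) and 21: 40
merge 29 and s1(30): 59
merge 40 and 59: 99
merge s4(67) and 99: 166
Each symbol's bit-cost is frequency × depth; summing gives 426 bits (equivalently 12 + 21 + 29 + 40 + 59 + 99 + 166).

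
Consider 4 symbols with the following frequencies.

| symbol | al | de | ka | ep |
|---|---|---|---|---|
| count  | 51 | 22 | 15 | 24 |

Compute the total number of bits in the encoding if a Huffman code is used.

Build the Huffman tree bottom-up:
ka(15) + de(22) → 37
ep(24) + 37 → 61
al(51) + 61 → 112
The encoded length is the sum of every internal node's weight: 37 + 61 + 112 = 210 bits.

210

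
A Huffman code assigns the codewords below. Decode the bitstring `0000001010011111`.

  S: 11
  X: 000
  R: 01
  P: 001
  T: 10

XXTTRSS

Read left to right; each codeword is recognised as soon as it completes (prefix code):
  000→X | 000→X | 10→T | 10→T | 01→R | 11→S | 11→S
Decoded message: XXTTRSS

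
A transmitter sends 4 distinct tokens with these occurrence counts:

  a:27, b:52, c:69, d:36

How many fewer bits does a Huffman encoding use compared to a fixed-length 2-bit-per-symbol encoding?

Fixed-length: 2 bits × 184 symbols = 368 bits.
Huffman merges:
combine a(27), d(36) → 63
combine b(52), 63 → 115
combine c(69), 115 → 184
Huffman total = 63 + 115 + 184 = 362 bits.
Saving = 368 − 362 = 6 bits.

6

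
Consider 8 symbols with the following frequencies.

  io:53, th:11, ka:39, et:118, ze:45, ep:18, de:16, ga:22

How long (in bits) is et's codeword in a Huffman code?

Build the tree from the bottom:
combine th(11), de(16) → 27
combine ep(18), ga(22) → 40
combine 27, ka(39) → 66
combine 40, ze(45) → 85
combine io(53), 66 → 119
combine 85, et(118) → 203
combine 119, 203 → 322
et sits 2 levels below the root, so its codeword is 2 bits.

2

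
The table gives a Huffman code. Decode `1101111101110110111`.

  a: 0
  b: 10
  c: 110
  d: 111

Read left to right; each codeword is recognised as soon as it completes (prefix code):
  110→c | 111→d | 110→c | 111→d | 0→a | 110→c | 111→d
Decoded message: cdcdacd

cdcdacd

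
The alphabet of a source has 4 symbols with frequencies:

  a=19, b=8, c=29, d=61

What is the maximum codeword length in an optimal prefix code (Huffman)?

Merge the two lowest-weight nodes at each step:
merge b(8) and a(19): 27
merge 27 and c(29): 56
merge 56 and d(61): 117
The rarest symbols sit at the bottom; the longest codeword is 3 bits.

3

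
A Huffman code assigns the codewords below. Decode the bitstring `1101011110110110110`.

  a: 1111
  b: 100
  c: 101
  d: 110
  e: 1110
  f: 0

dceddd

Read left to right; each codeword is recognised as soon as it completes (prefix code):
  110→d | 101→c | 1110→e | 110→d | 110→d | 110→d
Decoded message: dceddd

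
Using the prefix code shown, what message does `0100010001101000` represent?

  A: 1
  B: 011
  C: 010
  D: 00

CDADBCD

Read left to right; each codeword is recognised as soon as it completes (prefix code):
  010→C | 00→D | 1→A | 00→D | 011→B | 010→C | 00→D
Decoded message: CDADBCD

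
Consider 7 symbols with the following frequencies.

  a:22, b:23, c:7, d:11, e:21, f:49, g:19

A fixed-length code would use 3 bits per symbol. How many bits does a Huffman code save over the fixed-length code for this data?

54

Fixed-length: 3 bits × 152 symbols = 456 bits.
Huffman merges:
merge c(7) and d(11): 18
merge 18 and g(19): 37
merge e(21) and a(22): 43
merge b(23) and 37: 60
merge 43 and f(49): 92
merge 60 and 92: 152
Huffman total = 18 + 37 + 43 + 60 + 92 + 152 = 402 bits.
Saving = 456 − 402 = 54 bits.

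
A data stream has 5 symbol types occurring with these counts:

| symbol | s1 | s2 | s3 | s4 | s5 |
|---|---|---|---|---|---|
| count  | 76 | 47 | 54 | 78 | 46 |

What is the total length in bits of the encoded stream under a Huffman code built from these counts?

Build the Huffman tree bottom-up:
s5(46) + s2(47) → 93
s3(54) + s1(76) → 130
s4(78) + 93 → 171
130 + 171 → 301
Total encoded bits = sum of merged weights = 93 + 130 + 171 + 301 = 695.

695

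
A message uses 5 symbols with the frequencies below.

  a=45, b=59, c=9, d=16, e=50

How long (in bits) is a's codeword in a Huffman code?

Repeatedly merge the two smallest:
merge c(9) and d(16): 25
merge 25 and a(45): 70
merge e(50) and b(59): 109
merge 70 and 109: 179
a sits 2 levels below the root, so its codeword is 2 bits.

2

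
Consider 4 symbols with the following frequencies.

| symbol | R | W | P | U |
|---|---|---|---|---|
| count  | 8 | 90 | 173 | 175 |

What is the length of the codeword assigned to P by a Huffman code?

2

Huffman merges, smallest pair first:
merge R(8) and W(90): 98
merge 98 and P(173): 271
merge U(175) and 271: 446
P sits 2 levels below the root, so its codeword is 2 bits.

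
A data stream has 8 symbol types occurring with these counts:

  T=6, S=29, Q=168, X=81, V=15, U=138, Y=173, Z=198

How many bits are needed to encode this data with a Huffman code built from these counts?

Merge the two smallest weights repeatedly:
combine T(6), V(15) → 21
combine 21, S(29) → 50
combine 50, X(81) → 131
combine 131, U(138) → 269
combine Q(168), Y(173) → 341
combine Z(198), 269 → 467
combine 341, 467 → 808
Total encoded bits = sum of merged weights = 21 + 50 + 131 + 269 + 341 + 467 + 808 = 2087.

2087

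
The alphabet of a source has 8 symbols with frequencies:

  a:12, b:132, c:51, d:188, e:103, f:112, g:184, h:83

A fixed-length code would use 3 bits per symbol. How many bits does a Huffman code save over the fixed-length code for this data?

163

Fixed-length: 3 bits × 865 symbols = 2595 bits.
Huffman merges:
combine a(12), c(51) → 63
combine 63, h(83) → 146
combine e(103), f(112) → 215
combine b(132), 146 → 278
combine g(184), d(188) → 372
combine 215, 278 → 493
combine 372, 493 → 865
Huffman total = 63 + 146 + 215 + 278 + 372 + 493 + 865 = 2432 bits.
Saving = 2595 − 2432 = 163 bits.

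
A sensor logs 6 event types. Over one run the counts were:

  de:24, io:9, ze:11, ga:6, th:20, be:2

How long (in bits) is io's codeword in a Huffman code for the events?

Repeatedly merge the two smallest:
combine be(2), ga(6) → 8
combine 8, io(9) → 17
combine ze(11), 17 → 28
combine th(20), de(24) → 44
combine 28, 44 → 72
io sits 3 levels below the root, so its codeword is 3 bits.

3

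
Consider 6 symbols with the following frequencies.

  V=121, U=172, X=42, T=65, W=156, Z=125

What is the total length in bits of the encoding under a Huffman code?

Greedily combine the two least-frequent nodes:
X(42) + T(65) → 107
107 + V(121) → 228
Z(125) + W(156) → 281
U(172) + 228 → 400
281 + 400 → 681
Each symbol's bit-cost is frequency × depth; summing gives 1697 bits (equivalently 107 + 228 + 281 + 400 + 681).

1697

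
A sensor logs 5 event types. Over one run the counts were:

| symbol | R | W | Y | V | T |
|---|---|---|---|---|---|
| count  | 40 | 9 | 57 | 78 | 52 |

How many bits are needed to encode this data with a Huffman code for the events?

Greedily combine the two least-frequent nodes:
merge W(9) and R(40): 49
merge 49 and T(52): 101
merge Y(57) and V(78): 135
merge 101 and 135: 236
The encoded length is the sum of every internal node's weight: 49 + 101 + 135 + 236 = 521 bits.

521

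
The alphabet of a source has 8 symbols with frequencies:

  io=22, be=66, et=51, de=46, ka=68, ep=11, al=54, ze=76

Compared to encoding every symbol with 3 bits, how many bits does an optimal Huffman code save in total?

43

Fixed-length: 3 bits × 394 symbols = 1182 bits.
Huffman merges:
merge ep(11) and io(22): 33
merge 33 and de(46): 79
merge et(51) and al(54): 105
merge be(66) and ka(68): 134
merge ze(76) and 79: 155
merge 105 and 134: 239
merge 155 and 239: 394
Huffman total = 33 + 79 + 105 + 134 + 155 + 239 + 394 = 1139 bits.
Saving = 1182 − 1139 = 43 bits.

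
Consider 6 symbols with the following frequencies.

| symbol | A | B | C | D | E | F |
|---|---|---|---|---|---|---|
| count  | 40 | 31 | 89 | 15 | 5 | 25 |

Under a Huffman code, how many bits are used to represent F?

Huffman merges, smallest pair first:
combine E(5), D(15) → 20
combine 20, F(25) → 45
combine B(31), A(40) → 71
combine 45, 71 → 116
combine C(89), 116 → 205
F's leaf is at depth 3, giving a 3-bit codeword.

3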